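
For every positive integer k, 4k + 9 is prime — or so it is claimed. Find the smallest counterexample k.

Check each positive integer k in order until 4k + 9 is not prime.
k = 1: 4k + 9 = 13, prime.
k = 2: 4k + 9 = 17, prime.
k = 3: 4k + 9 = 21 = 3 × 7, composite.

k = 3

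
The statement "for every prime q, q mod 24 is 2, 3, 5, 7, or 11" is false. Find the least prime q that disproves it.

q = 13

Check each prime q in order until the claim fails.
q = 2: 2 mod 24 = 2.
q = 3: 3 mod 24 = 3.
q = 5: 5 mod 24 = 5.
q = 7: 7 mod 24 = 7.
q = 11: 11 mod 24 = 11.
q = 13: 13 mod 24 = 13 — not in {2, 3, 5, 7, 11}.
Hence q = 13 is a counterexample.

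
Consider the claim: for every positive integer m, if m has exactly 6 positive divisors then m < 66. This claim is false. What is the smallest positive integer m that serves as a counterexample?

We need the least positive integer m for which m has exactly 6 positive divisors but the claim fails.
The first 10 eligible values, up to m = 63, all satisfy the conclusion.
m = 68: τ(68) = 6; 68 ≥ 66.
Hence m = 68 is a counterexample.

m = 68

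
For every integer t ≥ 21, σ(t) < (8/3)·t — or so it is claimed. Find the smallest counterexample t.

t = 60

The first 39 eligible values, up to t = 59, all satisfy the conclusion.
t = 60: σ(60) = 168; 168 ≥ 160.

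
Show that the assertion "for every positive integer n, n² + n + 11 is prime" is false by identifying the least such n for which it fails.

We need the least positive integer n for which n² + n + 11 is not prime.
The first 9 eligible values, up to n = 9, all satisfy the conclusion.
n = 10: n² + n + 11 = 121 = 11 × 11, composite.
Hence n = 10 is a counterexample.

n = 10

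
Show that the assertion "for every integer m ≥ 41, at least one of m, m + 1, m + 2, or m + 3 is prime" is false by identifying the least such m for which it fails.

We need the least integer m ≥ 41 for which m, m + 1, m + 2, m + 3 are all composite.
The first 7 eligible values, up to m = 47, all satisfy the conclusion.
m = 48: 48 = 2 × 24; 49 = 7 × 7; 50 = 2 × 25; 51 = 3 × 17 — all composite.

m = 48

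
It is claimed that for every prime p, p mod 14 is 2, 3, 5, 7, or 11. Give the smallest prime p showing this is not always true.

p = 13

Check each prime p in order until the claim fails.
For p = 2, 3, 5, 7, 11 the conclusion holds.
p = 13: 13 mod 14 = 13 — not in {2, 3, 5, 7, 11}.
So p = 13 is the smallest counterexample.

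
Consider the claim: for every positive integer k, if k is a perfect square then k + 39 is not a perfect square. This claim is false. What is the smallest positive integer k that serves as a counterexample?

A counterexample is any positive integer k such that k is a perfect square but k + 39 is a perfect square; we check each in order.
For k = 1, 4, 9, 16 the conclusion holds.
k = 25: 25 = 5² and 25 + 39 = 64 = 8².

k = 25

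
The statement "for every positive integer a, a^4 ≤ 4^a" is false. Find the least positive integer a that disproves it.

a = 3

a = 1: a^4 = 1 and 4^a = 4, so 1 ≤ 4.
a = 2: a^4 = 16 and 4^a = 16, so 16 ≤ 16.
a = 3: a^4 = 81 and 4^a = 64, so 81 > 64.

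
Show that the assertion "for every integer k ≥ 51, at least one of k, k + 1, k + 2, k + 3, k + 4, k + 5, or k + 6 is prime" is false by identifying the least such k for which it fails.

k = 90

A counterexample is any integer k ≥ 51 such that k, k + 1, k + 2, k + 3, k + 4, k + 5, k + 6 are all composite; we check each in order.
For k = 51, 52, 53, 54, …, 87, 88, 89 the conclusion holds.
k = 90: 90 = 2 × 45; 91 = 7 × 13; 92 = 2 × 46; 93 = 3 × 31; 94 = 2 × 47; 95 = 5 × 19; 96 = 2 × 48 — all composite.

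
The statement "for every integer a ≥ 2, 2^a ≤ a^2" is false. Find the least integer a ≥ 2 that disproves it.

a = 5

We need the least integer a ≥ 2 for which 2^a > a^2.
For a = 2, 3, 4 the conclusion holds.
a = 5: 2^a = 32 and a^2 = 25, so 32 > 25.
Hence a = 5 is a counterexample.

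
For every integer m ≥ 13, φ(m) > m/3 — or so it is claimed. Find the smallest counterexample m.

A counterexample is any integer m ≥ 13 such that the claim fails; we check each in order.
m = 13: φ(13) = 12 and 13/3 = 13/3, so φ(13) > 13/3.
m = 14: φ(14) = 6 and 14/3 = 14/3, so φ(14) > 14/3.
m = 15: φ(15) = 8 and 15/3 = 5, so φ(15) > 15/3.
m = 16: φ(16) = 8 and 16/3 = 16/3, so φ(16) > 16/3.
m = 17: φ(17) = 16 and 17/3 = 17/3, so φ(17) > 17/3.
m = 18: φ(18) = 6 and 18/3 = 6, so φ(18) ≤ 18/3.
Hence m = 18 is a counterexample.

m = 18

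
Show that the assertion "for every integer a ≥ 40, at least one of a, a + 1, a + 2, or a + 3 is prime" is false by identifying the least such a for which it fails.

A counterexample is any integer a ≥ 40 such that a, a + 1, a + 2, a + 3 are all composite; we check each in order.
For a = 40, 41, 42, 43, 44, 45, 46, 47 the conclusion holds.
a = 48: 48 = 2 × 24; 49 = 7 × 7; 50 = 2 × 25; 51 = 3 × 17 — all composite.

a = 48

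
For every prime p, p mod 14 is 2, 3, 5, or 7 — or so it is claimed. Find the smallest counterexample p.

A counterexample is any prime p such that the claim fails; we check each in order.
The first 4 eligible values, up to p = 7, all satisfy the conclusion.
p = 11: 11 mod 14 = 11 — not in {2, 3, 5, 7}.

p = 11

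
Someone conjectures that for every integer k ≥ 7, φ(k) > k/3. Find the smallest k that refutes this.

k = 12

k = 7: φ(7) = 6 and 7/3 = 7/3, so φ(7) > 7/3.
k = 8: φ(8) = 4 and 8/3 = 8/3, so φ(8) > 8/3.
k = 9: φ(9) = 6 and 9/3 = 3, so φ(9) > 9/3.
k = 10: φ(10) = 4 and 10/3 = 10/3, so φ(10) > 10/3.
k = 11: φ(11) = 10 and 11/3 = 11/3, so φ(11) > 11/3.
k = 12: φ(12) = 4 and 12/3 = 4, so φ(12) ≤ 12/3.
Thus k = 12 disproves the claim, and no smaller k works.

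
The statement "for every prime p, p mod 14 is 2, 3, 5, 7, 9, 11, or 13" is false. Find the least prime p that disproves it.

For p = 2, 3, 5, 7, 11, 13, 17, 19, 23 the conclusion holds.
p = 29: 29 mod 14 = 1 — not in {2, 3, 5, 7, 9, 11, 13}.
So p = 29 is the smallest counterexample.

p = 29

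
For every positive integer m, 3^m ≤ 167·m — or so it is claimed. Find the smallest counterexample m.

m = 7

Check each positive integer m in order until 3^m > 167·m.
The first 6 eligible values, up to m = 6, all satisfy the conclusion.
m = 7: 3^m = 2187 and 167·m = 1169, so 2187 > 1169.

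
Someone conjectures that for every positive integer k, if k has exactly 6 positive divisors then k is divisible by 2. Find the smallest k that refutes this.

The first 6 eligible values, up to k = 44, all satisfy the conclusion.
k = 45: τ(45) = 6; 45 mod 2 = 1.
Hence k = 45 is a counterexample.

k = 45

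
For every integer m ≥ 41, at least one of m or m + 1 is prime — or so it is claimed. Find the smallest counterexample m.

Check each integer m ≥ 41 in order until m, m + 1 are both composite.
For m = 41, 42, 43 the conclusion holds.
m = 44: 44 = 2 × 22; 45 = 3 × 15 — both composite.

m = 44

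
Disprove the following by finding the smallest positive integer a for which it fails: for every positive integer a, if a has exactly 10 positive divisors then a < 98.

a = 48: τ(48) = 10; 48 < 98.
a = 80: τ(80) = 10; 80 < 98.
a = 112: τ(112) = 10; 112 ≥ 98.
So a = 112 is the smallest counterexample.

a = 112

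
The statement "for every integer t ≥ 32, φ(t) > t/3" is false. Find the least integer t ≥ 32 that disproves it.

We need the least integer t ≥ 32 for which the claim fails.
The first 4 eligible values, up to t = 35, all satisfy the conclusion.
t = 36: φ(36) = 12 and 36/3 = 12, so φ(36) ≤ 36/3.

t = 36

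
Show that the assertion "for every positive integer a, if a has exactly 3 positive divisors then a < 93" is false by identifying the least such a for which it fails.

a = 121

A counterexample is any positive integer a such that a has exactly 3 positive divisors but the claim fails; we check each in order.
a = 4: τ(4) = 3; 4 < 93.
a = 9: τ(9) = 3; 9 < 93.
a = 25: τ(25) = 3; 25 < 93.
a = 49: τ(49) = 3; 49 < 93.
a = 121: τ(121) = 3; 121 ≥ 93.
Hence a = 121 is a counterexample.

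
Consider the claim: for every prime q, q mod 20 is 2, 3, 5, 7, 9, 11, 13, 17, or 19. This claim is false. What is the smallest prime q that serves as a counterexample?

The first 12 eligible values, up to q = 37, all satisfy the conclusion.
q = 41: 41 mod 20 = 1 — not in {2, 3, 5, 7, 9, 11, 13, 17, 19}.
Thus q = 41 disproves the claim, and no smaller q works.

q = 41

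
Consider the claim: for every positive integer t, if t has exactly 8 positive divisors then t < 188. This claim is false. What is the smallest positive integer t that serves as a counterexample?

t = 189

For t = 24, 30, 40, 42, …, 182, 184, 186 the conclusion holds.
t = 189: τ(189) = 8; 189 ≥ 188.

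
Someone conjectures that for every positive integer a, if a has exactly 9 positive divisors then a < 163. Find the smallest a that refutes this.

A counterexample is any positive integer a such that a has exactly 9 positive divisors but the claim fails; we check each in order.
For a = 36, 100 the conclusion holds.
a = 196: τ(196) = 9; 196 ≥ 163.

a = 196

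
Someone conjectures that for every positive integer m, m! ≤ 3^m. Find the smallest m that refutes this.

For m = 1, 2, 3, 4, 5, 6 the conclusion holds.
m = 7: m! = 5040 and 3^m = 2187, so 5040 > 2187.
So m = 7 is the smallest counterexample.

m = 7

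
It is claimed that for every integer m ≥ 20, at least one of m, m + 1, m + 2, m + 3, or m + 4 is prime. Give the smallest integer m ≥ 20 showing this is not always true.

m = 20: 23 is prime.
m = 21: 23 is prime.
m = 22: 23 is prime.
m = 23: 23 is prime.
m = 24: 24 = 2 × 12; 25 = 5 × 5; 26 = 2 × 13; 27 = 3 × 9; 28 = 2 × 14 — all composite.
So m = 24 is the smallest counterexample.

m = 24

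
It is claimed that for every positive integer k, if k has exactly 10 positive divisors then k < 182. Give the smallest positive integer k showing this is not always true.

k = 208

Check each positive integer k in order until k has exactly 10 positive divisors but the claim fails.
For k = 48, 80, 112, 162, 176 the conclusion holds.
k = 208: τ(208) = 10; 208 ≥ 182.
Thus k = 208 disproves the claim, and no smaller k works.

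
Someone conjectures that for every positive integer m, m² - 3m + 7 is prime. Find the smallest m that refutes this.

The first 5 eligible values, up to m = 5, all satisfy the conclusion.
m = 6: m² - 3m + 7 = 25 = 5 × 5, composite.
So m = 6 is the smallest counterexample.

m = 6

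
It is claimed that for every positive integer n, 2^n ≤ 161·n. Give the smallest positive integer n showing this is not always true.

n = 11

We need the least positive integer n for which 2^n > 161·n.
The first 10 eligible values, up to n = 10, all satisfy the conclusion.
n = 11: 2^n = 2048 and 161·n = 1771, so 2048 > 1771.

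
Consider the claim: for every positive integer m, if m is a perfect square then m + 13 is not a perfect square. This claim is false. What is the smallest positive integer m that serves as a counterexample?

m = 1: 1 + 13 = 14, not a perfect square.
m = 4: 4 + 13 = 17, not a perfect square.
m = 9: 9 + 13 = 22, not a perfect square.
m = 16: 16 + 13 = 29, not a perfect square.
m = 25: 25 + 13 = 38, not a perfect square.
m = 36: 36 = 6² and 36 + 13 = 49 = 7².
Hence m = 36 is a counterexample.

m = 36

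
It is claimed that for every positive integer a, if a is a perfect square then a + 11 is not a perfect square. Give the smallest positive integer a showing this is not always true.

A counterexample is any positive integer a such that a is a perfect square but a + 11 is a perfect square; we check each in order.
The first 4 eligible values, up to a = 16, all satisfy the conclusion.
a = 25: 25 = 5² and 25 + 11 = 36 = 6².
So a = 25 is the smallest counterexample.

a = 25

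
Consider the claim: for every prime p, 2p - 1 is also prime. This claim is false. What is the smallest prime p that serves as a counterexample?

p = 5

A counterexample is any prime p such that 2p - 1 is not prime; we check each in order.
For p = 2, 3 the conclusion holds.
p = 5: 2p - 1 = 9 = 3 × 3, not prime.
So p = 5 is the smallest counterexample.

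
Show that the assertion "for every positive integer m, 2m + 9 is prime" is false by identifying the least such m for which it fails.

We need the least positive integer m for which 2m + 9 is not prime.
m = 1: 2m + 9 = 11, prime.
m = 2: 2m + 9 = 13, prime.
m = 3: 2m + 9 = 15 = 3 × 5, composite.
Hence m = 3 is a counterexample.

m = 3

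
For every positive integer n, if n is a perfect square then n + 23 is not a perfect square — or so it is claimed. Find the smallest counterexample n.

n = 121

A counterexample is any positive integer n such that n is a perfect square but n + 23 is a perfect square; we check each in order.
For n = 1, 4, 9, 16, 25, 36, 49, 64, 81, 100 the conclusion holds.
n = 121: 121 = 11² and 121 + 23 = 144 = 12².
So n = 121 is the smallest counterexample.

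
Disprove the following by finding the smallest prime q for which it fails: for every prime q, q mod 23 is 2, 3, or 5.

q = 7

We need the least prime q for which the claim fails.
For q = 2, 3, 5 the conclusion holds.
q = 7: 7 mod 23 = 7 — not in {2, 3, 5}.
Hence q = 7 is a counterexample.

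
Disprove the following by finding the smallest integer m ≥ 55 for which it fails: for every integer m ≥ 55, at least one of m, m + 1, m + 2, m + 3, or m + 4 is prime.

A counterexample is any integer m ≥ 55 such that m, m + 1, m + 2, m + 3, m + 4 are all composite; we check each in order.
For m = 55, 56, 57, 58, 59, 60, 61 the conclusion holds.
m = 62: 62 = 2 × 31; 63 = 3 × 21; 64 = 2 × 32; 65 = 5 × 13; 66 = 2 × 33 — all composite.
Thus m = 62 disproves the claim, and no smaller m works.

m = 62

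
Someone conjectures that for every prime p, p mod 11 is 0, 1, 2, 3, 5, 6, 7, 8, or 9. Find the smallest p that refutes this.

A counterexample is any prime p such that the claim fails; we check each in order.
The first 11 eligible values, up to p = 31, all satisfy the conclusion.
p = 37: 37 mod 11 = 4 — not in {0, 1, 2, 3, 5, 6, 7, 8, 9}.
Thus p = 37 disproves the claim, and no smaller p works.

p = 37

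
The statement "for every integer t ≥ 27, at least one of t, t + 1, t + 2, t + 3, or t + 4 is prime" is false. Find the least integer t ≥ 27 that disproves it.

t = 32

We need the least integer t ≥ 27 for which t, t + 1, t + 2, t + 3, t + 4 are all composite.
For t = 27, 28, 29, 30, 31 the conclusion holds.
t = 32: 32 = 2 × 16; 33 = 3 × 11; 34 = 2 × 17; 35 = 5 × 7; 36 = 2 × 18 — all composite.
Thus t = 32 disproves the claim, and no smaller t works.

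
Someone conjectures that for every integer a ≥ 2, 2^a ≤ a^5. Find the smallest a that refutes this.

Check each integer a ≥ 2 in order until 2^a > a^5.
For a = 2, 3, 4, 5, …, 20, 21, 22 the conclusion holds.
a = 23: 2^a = 8388608 and a^5 = 6436343, so 8388608 > 6436343.
Thus a = 23 disproves the claim, and no smaller a works.

a = 23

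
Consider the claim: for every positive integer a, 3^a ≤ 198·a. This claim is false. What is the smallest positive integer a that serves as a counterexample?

A counterexample is any positive integer a such that 3^a > 198·a; we check each in order.
a = 1: 3^a = 3 and 198·a = 198, so 3 ≤ 198.
a = 2: 3^a = 9 and 198·a = 396, so 9 ≤ 396.
a = 3: 3^a = 27 and 198·a = 594, so 27 ≤ 594.
a = 4: 3^a = 81 and 198·a = 792, so 81 ≤ 792.
a = 5: 3^a = 243 and 198·a = 990, so 243 ≤ 990.
a = 6: 3^a = 729 and 198·a = 1188, so 729 ≤ 1188.
a = 7: 3^a = 2187 and 198·a = 1386, so 2187 > 1386.
Hence a = 7 is a counterexample.

a = 7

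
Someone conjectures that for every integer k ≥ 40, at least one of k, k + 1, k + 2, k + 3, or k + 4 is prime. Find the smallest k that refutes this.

k = 48

For k = 40, 41, 42, 43, 44, 45, 46, 47 the conclusion holds.
k = 48: 48 = 2 × 24; 49 = 7 × 7; 50 = 2 × 25; 51 = 3 × 17; 52 = 2 × 26 — all composite.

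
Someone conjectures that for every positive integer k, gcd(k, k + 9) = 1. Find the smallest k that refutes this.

k = 3

Check each positive integer k in order until gcd(k, k + 9) > 1.
k = 1: gcd(1, 10) = 1.
k = 2: gcd(2, 11) = 1.
k = 3: gcd(3, 12) = 3.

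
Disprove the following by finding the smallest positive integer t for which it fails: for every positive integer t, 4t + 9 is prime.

t = 3

A counterexample is any positive integer t such that 4t + 9 is not prime; we check each in order.
t = 1: 4t + 9 = 13, prime.
t = 2: 4t + 9 = 17, prime.
t = 3: 4t + 9 = 21 = 3 × 7, composite.
So t = 3 is the smallest counterexample.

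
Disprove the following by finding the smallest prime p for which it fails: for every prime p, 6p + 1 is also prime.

We need the least prime p for which 6p + 1 is not prime.
The first 7 eligible values, up to p = 17, all satisfy the conclusion.
p = 19: 6p + 1 = 115 = 5 × 23, not prime.

p = 19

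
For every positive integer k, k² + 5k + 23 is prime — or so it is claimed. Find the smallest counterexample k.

We need the least positive integer k for which k² + 5k + 23 is not prime.
For k = 1, 2, 3, 4, …, 11, 12, 13 the conclusion holds.
k = 14: k² + 5k + 23 = 289 = 17 × 17, composite.
So k = 14 is the smallest counterexample.

k = 14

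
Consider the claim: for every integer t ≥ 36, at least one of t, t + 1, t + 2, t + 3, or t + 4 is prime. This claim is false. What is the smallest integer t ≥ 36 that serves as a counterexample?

For t = 36, 37, 38, 39, …, 45, 46, 47 the conclusion holds.
t = 48: 48 = 2 × 24; 49 = 7 × 7; 50 = 2 × 25; 51 = 3 × 17; 52 = 2 × 26 — all composite.

t = 48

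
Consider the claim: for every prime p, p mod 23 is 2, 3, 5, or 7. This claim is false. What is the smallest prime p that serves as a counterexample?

p = 11

For p = 2, 3, 5, 7 the conclusion holds.
p = 11: 11 mod 23 = 11 — not in {2, 3, 5, 7}.
Hence p = 11 is a counterexample.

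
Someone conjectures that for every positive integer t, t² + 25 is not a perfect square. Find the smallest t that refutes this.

t = 12

A counterexample is any positive integer t such that t² + 25 is a perfect square; we check each in order.
For t = 1, 2, 3, 4, …, 9, 10, 11 the conclusion holds.
t = 12: 12² + 25 = 169 = 13², a perfect square.
Thus t = 12 disproves the claim, and no smaller t works.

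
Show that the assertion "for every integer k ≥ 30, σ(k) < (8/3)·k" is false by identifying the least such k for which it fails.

k = 60

The first 30 eligible values, up to k = 59, all satisfy the conclusion.
k = 60: σ(60) = 168; 168 ≥ 160.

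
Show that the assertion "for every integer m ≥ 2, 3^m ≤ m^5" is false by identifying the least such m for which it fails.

m = 11

Check each integer m ≥ 2 in order until 3^m > m^5.
For m = 2, 3, 4, 5, 6, 7, 8, 9, 10 the conclusion holds.
m = 11: 3^m = 177147 and m^5 = 161051, so 177147 > 161051.
Thus m = 11 disproves the claim, and no smaller m works.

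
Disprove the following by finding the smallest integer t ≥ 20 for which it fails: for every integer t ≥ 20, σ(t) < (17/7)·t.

For t = 20, 21, 22, 23 the conclusion holds.
t = 24: σ(24) = 60; 60 ≥ 408/7.
Thus t = 24 disproves the claim, and no smaller t works.

t = 24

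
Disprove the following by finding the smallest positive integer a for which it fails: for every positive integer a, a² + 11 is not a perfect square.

a = 5

The first 4 eligible values, up to a = 4, all satisfy the conclusion.
a = 5: 5² + 11 = 36 = 6², a perfect square.
So a = 5 is the smallest counterexample.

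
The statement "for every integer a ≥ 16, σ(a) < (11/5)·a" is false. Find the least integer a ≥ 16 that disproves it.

Check each integer a ≥ 16 in order until the claim fails.
a = 16: σ(16) = 31; 31 < 176/5.
a = 17: σ(17) = 18; 18 < 187/5.
a = 18: σ(18) = 39; 39 < 198/5.
a = 19: σ(19) = 20; 20 < 209/5.
a = 20: σ(20) = 42; 42 < 44.
a = 21: σ(21) = 32; 32 < 231/5.
a = 22: σ(22) = 36; 36 < 242/5.
a = 23: σ(23) = 24; 24 < 253/5.
a = 24: σ(24) = 60; 60 ≥ 264/5.
Hence a = 24 is a counterexample.

a = 24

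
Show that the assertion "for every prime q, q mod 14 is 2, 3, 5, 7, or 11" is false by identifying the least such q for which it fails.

q = 13

We need the least prime q for which the claim fails.
For q = 2, 3, 5, 7, 11 the conclusion holds.
q = 13: 13 mod 14 = 13 — not in {2, 3, 5, 7, 11}.
Hence q = 13 is a counterexample.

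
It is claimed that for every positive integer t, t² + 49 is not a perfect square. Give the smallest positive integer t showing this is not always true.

t = 24

For t = 1, 2, 3, 4, …, 21, 22, 23 the conclusion holds.
t = 24: 24² + 49 = 625 = 25², a perfect square.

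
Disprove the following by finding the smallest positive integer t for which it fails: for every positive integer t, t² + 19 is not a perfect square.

t = 9

Check each positive integer t in order until t² + 19 is a perfect square.
The first 8 eligible values, up to t = 8, all satisfy the conclusion.
t = 9: 9² + 19 = 100 = 10², a perfect square.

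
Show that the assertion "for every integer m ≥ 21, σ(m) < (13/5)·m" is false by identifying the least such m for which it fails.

A counterexample is any integer m ≥ 21 such that the claim fails; we check each in order.
The first 39 eligible values, up to m = 59, all satisfy the conclusion.
m = 60: σ(60) = 168; 168 ≥ 156.

m = 60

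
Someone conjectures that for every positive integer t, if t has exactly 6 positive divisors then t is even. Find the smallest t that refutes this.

t = 45

A counterexample is any positive integer t such that t has exactly 6 positive divisors but t is odd; we check each in order.
For t = 12, 18, 20, 28, 32, 44 the conclusion holds.
t = 45: divisors of 45: 1, 3, 5, 9, 15, 45; 45 is odd.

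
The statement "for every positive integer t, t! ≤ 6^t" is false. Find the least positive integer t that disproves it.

t = 14

We need the least positive integer t for which t! > 6^t.
The first 13 eligible values, up to t = 13, all satisfy the conclusion.
t = 14: t! = 87178291200 and 6^t = 78364164096, so 87178291200 > 78364164096.
Thus t = 14 disproves the claim, and no smaller t works.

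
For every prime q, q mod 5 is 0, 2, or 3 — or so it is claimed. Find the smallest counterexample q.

q = 11

We need the least prime q for which the claim fails.
The first 4 eligible values, up to q = 7, all satisfy the conclusion.
q = 11: 11 mod 5 = 1 — not in {0, 2, 3}.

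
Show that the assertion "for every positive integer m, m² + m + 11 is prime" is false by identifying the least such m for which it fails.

For m = 1, 2, 3, 4, 5, 6, 7, 8, 9 the conclusion holds.
m = 10: m² + m + 11 = 121 = 11 × 11, composite.

m = 10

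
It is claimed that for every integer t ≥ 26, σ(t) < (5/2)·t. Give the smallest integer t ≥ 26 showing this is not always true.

t = 36

Check each integer t ≥ 26 in order until the claim fails.
For t = 26, 27, 28, 29, 30, 31, 32, 33, 34, 35 the conclusion holds.
t = 36: σ(36) = 91; 91 ≥ 90.
So t = 36 is the smallest counterexample.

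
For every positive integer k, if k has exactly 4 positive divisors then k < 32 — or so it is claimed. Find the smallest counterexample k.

k = 33

A counterexample is any positive integer k such that k has exactly 4 positive divisors but the claim fails; we check each in order.
For k = 6, 8, 10, 14, 15, 21, 22, 26, 27 the conclusion holds.
k = 33: τ(33) = 4; 33 ≥ 32.
Thus k = 33 disproves the claim, and no smaller k works.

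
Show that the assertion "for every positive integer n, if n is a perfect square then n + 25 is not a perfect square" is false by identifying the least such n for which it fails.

The first 11 eligible values, up to n = 121, all satisfy the conclusion.
n = 144: 144 = 12² and 144 + 25 = 169 = 13².

n = 144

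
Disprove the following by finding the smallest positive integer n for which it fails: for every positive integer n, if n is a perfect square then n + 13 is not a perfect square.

n = 36

Check each positive integer n in order until n is a perfect square but n + 13 is a perfect square.
The first 5 eligible values, up to n = 25, all satisfy the conclusion.
n = 36: 36 = 6² and 36 + 13 = 49 = 7².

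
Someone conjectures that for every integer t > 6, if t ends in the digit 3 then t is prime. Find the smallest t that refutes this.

For t = 13, 23 the conclusion holds.
t = 33: 33 ends in 3; 33 = 3 × 11, composite.

t = 33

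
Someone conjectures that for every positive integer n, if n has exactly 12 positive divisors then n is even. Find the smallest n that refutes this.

We need the least positive integer n for which n has exactly 12 positive divisors but n is odd.
For n = 60, 72, 84, 90, …, 294, 306, 308 the conclusion holds.
n = 315: divisors of 315: 12 divisors; 315 is odd.

n = 315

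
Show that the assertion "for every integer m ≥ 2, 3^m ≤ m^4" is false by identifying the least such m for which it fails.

m = 8

A counterexample is any integer m ≥ 2 such that 3^m > m^4; we check each in order.
The first 6 eligible values, up to m = 7, all satisfy the conclusion.
m = 8: 3^m = 6561 and m^4 = 4096, so 6561 > 4096.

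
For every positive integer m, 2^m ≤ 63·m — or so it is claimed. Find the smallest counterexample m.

Check each positive integer m in order until 2^m > 63·m.
The first 9 eligible values, up to m = 9, all satisfy the conclusion.
m = 10: 2^m = 1024 and 63·m = 630, so 1024 > 630.

m = 10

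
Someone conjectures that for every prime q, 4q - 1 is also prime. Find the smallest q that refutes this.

q = 7

q = 2: 4q - 1 = 7, prime.
q = 3: 4q - 1 = 11, prime.
q = 5: 4q - 1 = 19, prime.
q = 7: 4q - 1 = 27 = 3 × 9, not prime.
Hence q = 7 is a counterexample.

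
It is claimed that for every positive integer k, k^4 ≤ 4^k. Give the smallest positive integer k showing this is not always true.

k = 1: k^4 = 1 and 4^k = 4, so 1 ≤ 4.
k = 2: k^4 = 16 and 4^k = 16, so 16 ≤ 16.
k = 3: k^4 = 81 and 4^k = 64, so 81 > 64.
So k = 3 is the smallest counterexample.

k = 3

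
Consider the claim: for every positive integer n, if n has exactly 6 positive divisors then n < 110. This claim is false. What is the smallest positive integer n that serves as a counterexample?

Check each positive integer n in order until n has exactly 6 positive divisors but the claim fails.
For n = 12, 18, 20, 28, …, 92, 98, 99 the conclusion holds.
n = 116: τ(116) = 6; 116 ≥ 110.
Hence n = 116 is a counterexample.

n = 116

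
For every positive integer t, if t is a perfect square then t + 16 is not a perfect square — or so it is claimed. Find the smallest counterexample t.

t = 9

Check each positive integer t in order until t is a perfect square but t + 16 is a perfect square.
t = 1: 1 + 16 = 17, not a perfect square.
t = 4: 4 + 16 = 20, not a perfect square.
t = 9: 9 = 3² and 9 + 16 = 25 = 5².
So t = 9 is the smallest counterexample.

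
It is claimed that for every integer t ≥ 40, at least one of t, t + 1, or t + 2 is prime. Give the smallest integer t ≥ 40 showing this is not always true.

A counterexample is any integer t ≥ 40 such that t, t + 1, t + 2 are all composite; we check each in order.
The first 4 eligible values, up to t = 43, all satisfy the conclusion.
t = 44: 44 = 2 × 22; 45 = 3 × 15; 46 = 2 × 23 — all composite.
Thus t = 44 disproves the claim, and no smaller t works.

t = 44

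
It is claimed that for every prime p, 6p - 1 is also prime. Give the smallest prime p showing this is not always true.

A counterexample is any prime p such that 6p - 1 is not prime; we check each in order.
For p = 2, 3, 5, 7 the conclusion holds.
p = 11: 6p - 1 = 65 = 5 × 13, not prime.

p = 11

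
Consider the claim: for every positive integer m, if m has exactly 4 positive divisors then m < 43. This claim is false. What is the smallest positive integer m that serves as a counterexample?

m = 46

Check each positive integer m in order until m has exactly 4 positive divisors but the claim fails.
For m = 6, 8, 10, 14, …, 35, 38, 39 the conclusion holds.
m = 46: τ(46) = 4; 46 ≥ 43.
Hence m = 46 is a counterexample.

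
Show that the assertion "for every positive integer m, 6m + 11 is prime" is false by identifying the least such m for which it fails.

We need the least positive integer m for which 6m + 11 is not prime.
For m = 1, 2, 3 the conclusion holds.
m = 4: 6m + 11 = 35 = 5 × 7, composite.
Hence m = 4 is a counterexample.

m = 4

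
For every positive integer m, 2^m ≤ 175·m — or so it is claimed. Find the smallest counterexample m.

For m = 1, 2, 3, 4, 5, 6, 7, 8, 9, 10 the conclusion holds.
m = 11: 2^m = 2048 and 175·m = 1925, so 2048 > 1925.
Hence m = 11 is a counterexample.

m = 11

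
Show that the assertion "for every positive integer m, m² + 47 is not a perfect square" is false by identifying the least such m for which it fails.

A counterexample is any positive integer m such that m² + 47 is a perfect square; we check each in order.
The first 22 eligible values, up to m = 22, all satisfy the conclusion.
m = 23: 23² + 47 = 576 = 24², a perfect square.
So m = 23 is the smallest counterexample.

m = 23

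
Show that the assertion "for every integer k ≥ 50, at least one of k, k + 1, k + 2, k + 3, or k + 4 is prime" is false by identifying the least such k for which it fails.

k = 54

We need the least integer k ≥ 50 for which k, k + 1, k + 2, k + 3, k + 4 are all composite.
For k = 50, 51, 52, 53 the conclusion holds.
k = 54: 54 = 2 × 27; 55 = 5 × 11; 56 = 2 × 28; 57 = 3 × 19; 58 = 2 × 29 — all composite.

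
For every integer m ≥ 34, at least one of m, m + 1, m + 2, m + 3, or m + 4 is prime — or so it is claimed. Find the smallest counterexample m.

Check each integer m ≥ 34 in order until m, m + 1, m + 2, m + 3, m + 4 are all composite.
For m = 34, 35, 36, 37, …, 45, 46, 47 the conclusion holds.
m = 48: 48 = 2 × 24; 49 = 7 × 7; 50 = 2 × 25; 51 = 3 × 17; 52 = 2 × 26 — all composite.
Thus m = 48 disproves the claim, and no smaller m works.

m = 48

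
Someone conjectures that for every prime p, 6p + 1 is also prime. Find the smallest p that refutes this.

Check each prime p in order until 6p + 1 is not prime.
p = 2: 6p + 1 = 13, prime.
p = 3: 6p + 1 = 19, prime.
p = 5: 6p + 1 = 31, prime.
p = 7: 6p + 1 = 43, prime.
p = 11: 6p + 1 = 67, prime.
p = 13: 6p + 1 = 79, prime.
p = 17: 6p + 1 = 103, prime.
p = 19: 6p + 1 = 115 = 5 × 23, not prime.
Hence p = 19 is a counterexample.

p = 19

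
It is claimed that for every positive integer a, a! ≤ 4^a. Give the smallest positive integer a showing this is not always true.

Check each positive integer a in order until a! > 4^a.
The first 8 eligible values, up to a = 8, all satisfy the conclusion.
a = 9: a! = 362880 and 4^a = 262144, so 362880 > 262144.

a = 9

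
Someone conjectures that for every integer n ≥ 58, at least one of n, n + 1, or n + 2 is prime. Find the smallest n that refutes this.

Check each integer n ≥ 58 in order until n, n + 1, n + 2 are all composite.
The first 4 eligible values, up to n = 61, all satisfy the conclusion.
n = 62: 62 = 2 × 31; 63 = 3 × 21; 64 = 2 × 32 — all composite.
So n = 62 is the smallest counterexample.

n = 62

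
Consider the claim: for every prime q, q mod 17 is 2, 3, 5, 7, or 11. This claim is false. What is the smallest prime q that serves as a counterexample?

A counterexample is any prime q such that the claim fails; we check each in order.
q = 2: 2 mod 17 = 2.
q = 3: 3 mod 17 = 3.
q = 5: 5 mod 17 = 5.
q = 7: 7 mod 17 = 7.
q = 11: 11 mod 17 = 11.
q = 13: 13 mod 17 = 13 — not in {2, 3, 5, 7, 11}.

q = 13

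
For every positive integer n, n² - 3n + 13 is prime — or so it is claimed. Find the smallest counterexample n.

For n = 1, 2, 3, 4, …, 9, 10, 11 the conclusion holds.
n = 12: n² - 3n + 13 = 121 = 11 × 11, composite.
Hence n = 12 is a counterexample.

n = 12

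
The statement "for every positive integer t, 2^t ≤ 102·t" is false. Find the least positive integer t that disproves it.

t = 10

For t = 1, 2, 3, 4, 5, 6, 7, 8, 9 the conclusion holds.
t = 10: 2^t = 1024 and 102·t = 1020, so 1024 > 1020.
Thus t = 10 disproves the claim, and no smaller t works.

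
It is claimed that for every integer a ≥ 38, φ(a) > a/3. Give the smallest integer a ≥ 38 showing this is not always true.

We need the least integer a ≥ 38 for which the claim fails.
The first 4 eligible values, up to a = 41, all satisfy the conclusion.
a = 42: φ(42) = 12 and 42/3 = 14, so φ(42) ≤ 42/3.
Hence a = 42 is a counterexample.

a = 42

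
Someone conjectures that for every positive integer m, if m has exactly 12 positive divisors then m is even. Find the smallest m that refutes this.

Check each positive integer m in order until m has exactly 12 positive divisors but m is odd.
For m = 60, 72, 84, 90, …, 294, 306, 308 the conclusion holds.
m = 315: divisors of 315: 12 divisors; 315 is odd.
So m = 315 is the smallest counterexample.

m = 315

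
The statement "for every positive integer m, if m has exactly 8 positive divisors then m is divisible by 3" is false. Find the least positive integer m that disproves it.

m = 40

m = 24: τ(24) = 8; 24 mod 3 = 0.
m = 30: τ(30) = 8; 30 mod 3 = 0.
m = 40: τ(40) = 8; 40 mod 3 = 1.
Hence m = 40 is a counterexample.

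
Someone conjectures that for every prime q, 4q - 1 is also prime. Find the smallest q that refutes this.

Check each prime q in order until 4q - 1 is not prime.
q = 2: 4q - 1 = 7, prime.
q = 3: 4q - 1 = 11, prime.
q = 5: 4q - 1 = 19, prime.
q = 7: 4q - 1 = 27 = 3 × 9, not prime.
So q = 7 is the smallest counterexample.

q = 7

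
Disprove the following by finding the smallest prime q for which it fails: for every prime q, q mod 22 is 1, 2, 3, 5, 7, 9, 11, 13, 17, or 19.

Check each prime q in order until the claim fails.
The first 11 eligible values, up to q = 31, all satisfy the conclusion.
q = 37: 37 mod 22 = 15 — not in {1, 2, 3, 5, 7, 9, 11, 13, 17, 19}.
Thus q = 37 disproves the claim, and no smaller q works.

q = 37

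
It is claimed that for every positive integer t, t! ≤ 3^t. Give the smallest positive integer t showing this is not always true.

t = 1: t! = 1 and 3^t = 3, so 1 ≤ 3.
t = 2: t! = 2 and 3^t = 9, so 2 ≤ 9.
t = 3: t! = 6 and 3^t = 27, so 6 ≤ 27.
t = 4: t! = 24 and 3^t = 81, so 24 ≤ 81.
t = 5: t! = 120 and 3^t = 243, so 120 ≤ 243.
t = 6: t! = 720 and 3^t = 729, so 720 ≤ 729.
t = 7: t! = 5040 and 3^t = 2187, so 5040 > 2187.

t = 7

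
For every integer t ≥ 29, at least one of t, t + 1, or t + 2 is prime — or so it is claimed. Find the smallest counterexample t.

t = 29: 29 is prime.
t = 30: 31 is prime.
t = 31: 31 is prime.
t = 32: 32 = 2 × 16; 33 = 3 × 11; 34 = 2 × 17 — all composite.
Thus t = 32 disproves the claim, and no smaller t works.

t = 32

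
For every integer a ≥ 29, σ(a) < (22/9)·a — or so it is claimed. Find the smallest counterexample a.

a = 36

For a = 29, 30, 31, 32, 33, 34, 35 the conclusion holds.
a = 36: σ(36) = 91; 91 ≥ 88.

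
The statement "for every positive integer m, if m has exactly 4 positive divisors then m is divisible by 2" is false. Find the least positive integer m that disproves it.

The first 4 eligible values, up to m = 14, all satisfy the conclusion.
m = 15: τ(15) = 4; 15 mod 2 = 1.
So m = 15 is the smallest counterexample.

m = 15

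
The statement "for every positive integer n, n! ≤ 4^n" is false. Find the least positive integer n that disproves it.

n = 1: n! = 1 and 4^n = 4, so 1 ≤ 4.
n = 2: n! = 2 and 4^n = 16, so 2 ≤ 16.
n = 3: n! = 6 and 4^n = 64, so 6 ≤ 64.
n = 4: n! = 24 and 4^n = 256, so 24 ≤ 256.
n = 5: n! = 120 and 4^n = 1024, so 120 ≤ 1024.
n = 6: n! = 720 and 4^n = 4096, so 720 ≤ 4096.
n = 7: n! = 5040 and 4^n = 16384, so 5040 ≤ 16384.
n = 8: n! = 40320 and 4^n = 65536, so 40320 ≤ 65536.
n = 9: n! = 362880 and 4^n = 262144, so 362880 > 262144.

n = 9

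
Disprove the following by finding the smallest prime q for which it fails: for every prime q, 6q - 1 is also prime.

q = 11

We need the least prime q for which 6q - 1 is not prime.
q = 2: 6q - 1 = 11, prime.
q = 3: 6q - 1 = 17, prime.
q = 5: 6q - 1 = 29, prime.
q = 7: 6q - 1 = 41, prime.
q = 11: 6q - 1 = 65 = 5 × 13, not prime.
So q = 11 is the smallest counterexample.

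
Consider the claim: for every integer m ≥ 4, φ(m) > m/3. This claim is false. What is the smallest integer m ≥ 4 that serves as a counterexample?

We need the least integer m ≥ 4 for which the claim fails.
m = 4: φ(4) = 2 and 4/3 = 4/3, so φ(4) > 4/3.
m = 5: φ(5) = 4 and 5/3 = 5/3, so φ(5) > 5/3.
m = 6: φ(6) = 2 and 6/3 = 2, so φ(6) ≤ 6/3.
Thus m = 6 disproves the claim, and no smaller m works.

m = 6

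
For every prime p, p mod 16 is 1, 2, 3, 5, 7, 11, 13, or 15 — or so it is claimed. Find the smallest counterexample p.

p = 41

Check each prime p in order until the claim fails.
The first 12 eligible values, up to p = 37, all satisfy the conclusion.
p = 41: 41 mod 16 = 9 — not in {1, 2, 3, 5, 7, 11, 13, 15}.
So p = 41 is the smallest counterexample.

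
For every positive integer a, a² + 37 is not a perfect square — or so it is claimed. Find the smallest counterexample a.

a = 18

For a = 1, 2, 3, 4, …, 15, 16, 17 the conclusion holds.
a = 18: 18² + 37 = 361 = 19², a perfect square.
So a = 18 is the smallest counterexample.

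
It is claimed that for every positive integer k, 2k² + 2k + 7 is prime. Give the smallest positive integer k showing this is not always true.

k = 6

The first 5 eligible values, up to k = 5, all satisfy the conclusion.
k = 6: 2k² + 2k + 7 = 91 = 7 × 13, composite.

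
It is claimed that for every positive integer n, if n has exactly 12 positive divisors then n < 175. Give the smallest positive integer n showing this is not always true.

For n = 60, 72, 84, 90, …, 150, 156, 160 the conclusion holds.
n = 198: τ(198) = 12; 198 ≥ 175.
Thus n = 198 disproves the claim, and no smaller n works.

n = 198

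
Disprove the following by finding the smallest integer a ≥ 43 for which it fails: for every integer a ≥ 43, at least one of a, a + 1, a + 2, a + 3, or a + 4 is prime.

For a = 43, 44, 45, 46, 47 the conclusion holds.
a = 48: 48 = 2 × 24; 49 = 7 × 7; 50 = 2 × 25; 51 = 3 × 17; 52 = 2 × 26 — all composite.

a = 48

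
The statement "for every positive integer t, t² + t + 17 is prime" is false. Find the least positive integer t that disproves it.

For t = 1, 2, 3, 4, …, 13, 14, 15 the conclusion holds.
t = 16: t² + t + 17 = 289 = 17 × 17, composite.
Thus t = 16 disproves the claim, and no smaller t works.

t = 16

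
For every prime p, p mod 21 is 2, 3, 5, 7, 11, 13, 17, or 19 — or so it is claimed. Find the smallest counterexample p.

The first 9 eligible values, up to p = 23, all satisfy the conclusion.
p = 29: 29 mod 21 = 8 — not in {2, 3, 5, 7, 11, 13, 17, 19}.

p = 29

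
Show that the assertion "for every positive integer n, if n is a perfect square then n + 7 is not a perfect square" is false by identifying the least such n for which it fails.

n = 9

A counterexample is any positive integer n such that n is a perfect square but n + 7 is a perfect square; we check each in order.
n = 1: 1 + 7 = 8, not a perfect square.
n = 4: 4 + 7 = 11, not a perfect square.
n = 9: 9 = 3² and 9 + 7 = 16 = 4².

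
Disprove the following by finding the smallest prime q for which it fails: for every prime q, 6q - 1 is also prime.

q = 11

A counterexample is any prime q such that 6q - 1 is not prime; we check each in order.
The first 4 eligible values, up to q = 7, all satisfy the conclusion.
q = 11: 6q - 1 = 65 = 5 × 13, not prime.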